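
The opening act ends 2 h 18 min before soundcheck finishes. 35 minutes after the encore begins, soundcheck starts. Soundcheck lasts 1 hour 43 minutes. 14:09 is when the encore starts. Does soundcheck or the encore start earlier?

the encore

Soundcheck starts at 14:09 + 35 min = 14:44.
Soundcheck starts at 14:44 and the encore starts at 14:09, so the encore is first.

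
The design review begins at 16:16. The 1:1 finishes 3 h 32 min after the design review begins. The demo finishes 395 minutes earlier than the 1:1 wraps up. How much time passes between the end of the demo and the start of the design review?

3 hours 3 minutes

The 1:1 ends at 16:16 + 212 min = 19:48.
The demo ends at 19:48 − 395 min = 13:13.
From 13:13 to 16:16 is 3 hours 3 minutes.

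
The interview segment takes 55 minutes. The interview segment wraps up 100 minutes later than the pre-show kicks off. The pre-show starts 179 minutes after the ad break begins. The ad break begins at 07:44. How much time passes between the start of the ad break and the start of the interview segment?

The pre-show starts at 07:44 + 179 min = 10:43.
The interview segment ends at 10:43 + 100 min = 12:23.
The interview segment starts at 12:23 − 55 min = 11:28.
From 07:44 to 11:28 is 3 hours 44 minutes.

3 hours 44 minutes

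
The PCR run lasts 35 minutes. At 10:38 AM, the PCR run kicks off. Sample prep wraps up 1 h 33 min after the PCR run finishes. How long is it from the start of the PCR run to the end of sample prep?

The PCR run ends at 10:38 AM + 35 min = 11:13 AM.
Sample prep ends at 11:13 AM + 93 min = 12:46 PM.
From 10:38 AM to 12:46 PM is 2 h 8 min.

2 h 8 min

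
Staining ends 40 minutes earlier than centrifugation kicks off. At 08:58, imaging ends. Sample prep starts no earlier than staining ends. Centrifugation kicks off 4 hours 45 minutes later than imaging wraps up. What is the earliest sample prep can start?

Centrifugation starts at 08:58 + 285 min = 13:43.
Staining ends at 13:43 − 40 min = 13:03.
Sample prep is bounded by staining, so the earliest it can start is 13:03.

13:03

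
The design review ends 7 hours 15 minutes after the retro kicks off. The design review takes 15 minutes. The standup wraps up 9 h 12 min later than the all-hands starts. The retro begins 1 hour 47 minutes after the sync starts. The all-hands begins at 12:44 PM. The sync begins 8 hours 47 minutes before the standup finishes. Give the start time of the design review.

9:56 PM

The standup ends at 12:44 PM + 552 min = 9:56 PM.
The sync starts at 9:56 PM − 527 min = 1:09 PM.
The retro starts at 1:09 PM + 107 min = 2:56 PM.
The design review ends at 2:56 PM + 435 min = 10:11 PM.
The design review starts at 10:11 PM − 15 min = 9:56 PM.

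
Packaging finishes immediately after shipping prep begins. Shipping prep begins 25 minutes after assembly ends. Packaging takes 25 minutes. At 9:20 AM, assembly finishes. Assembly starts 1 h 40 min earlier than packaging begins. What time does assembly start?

Shipping prep starts at 9:20 AM + 25 min = 9:45 AM.
So packaging ends at 9:45 AM.
Packaging starts at 9:45 AM − 25 min = 9:20 AM.
Assembly starts at 9:20 AM − 100 min = 7:40 AM.

7:40 AM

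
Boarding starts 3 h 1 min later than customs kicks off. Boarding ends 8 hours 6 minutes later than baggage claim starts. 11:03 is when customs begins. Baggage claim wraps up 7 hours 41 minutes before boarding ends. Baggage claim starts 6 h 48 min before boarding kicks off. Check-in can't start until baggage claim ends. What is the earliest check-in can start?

Boarding starts at 11:03 + 181 min = 14:04.
Baggage claim starts at 14:04 − 408 min = 07:16.
Boarding ends at 07:16 + 486 min = 15:22.
Baggage claim ends at 15:22 − 461 min = 07:41.
Check-in is bounded by baggage claim, so the earliest it can start is 07:41.

07:41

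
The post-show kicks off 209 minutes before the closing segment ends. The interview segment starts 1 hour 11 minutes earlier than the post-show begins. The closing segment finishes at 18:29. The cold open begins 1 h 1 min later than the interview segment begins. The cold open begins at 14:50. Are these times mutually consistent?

Yes

The post-show starts at 18:29 − 209 min = 15:00.
The interview segment starts at 15:00 − 71 min = 13:49.
The cold open starts at 13:49 + 61 min = 14:50.
That matches the stated 14:50, so the schedule is consistent.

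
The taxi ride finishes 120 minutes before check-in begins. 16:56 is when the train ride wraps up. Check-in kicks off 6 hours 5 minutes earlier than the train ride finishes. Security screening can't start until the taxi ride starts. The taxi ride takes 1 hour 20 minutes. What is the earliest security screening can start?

07:31

Check-in starts at 16:56 − 365 min = 10:51.
The taxi ride ends at 10:51 − 120 min = 08:51.
The taxi ride starts at 08:51 − 80 min = 07:31.
Security screening is bounded by the taxi ride, so the earliest it can start is 07:31.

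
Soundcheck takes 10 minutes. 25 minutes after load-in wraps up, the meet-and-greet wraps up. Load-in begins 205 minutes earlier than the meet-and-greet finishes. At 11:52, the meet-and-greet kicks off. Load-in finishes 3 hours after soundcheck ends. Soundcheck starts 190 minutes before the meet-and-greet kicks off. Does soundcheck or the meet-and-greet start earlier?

Soundcheck starts at 11:52 − 190 min = 08:42.
Soundcheck starts at 08:42 and the meet-and-greet starts at 11:52, so soundcheck is first.

soundcheck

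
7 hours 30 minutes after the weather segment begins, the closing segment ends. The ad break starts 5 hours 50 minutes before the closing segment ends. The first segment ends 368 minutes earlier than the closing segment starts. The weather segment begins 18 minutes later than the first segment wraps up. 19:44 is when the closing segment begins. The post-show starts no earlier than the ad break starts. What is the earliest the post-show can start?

The first segment ends at 19:44 − 368 min = 13:36.
The weather segment starts at 13:36 + 18 min = 13:54.
The closing segment ends at 13:54 + 450 min = 21:24.
The ad break starts at 21:24 − 350 min = 15:34.
The post-show is bounded by the ad break, so the earliest it can start is 15:34.

15:34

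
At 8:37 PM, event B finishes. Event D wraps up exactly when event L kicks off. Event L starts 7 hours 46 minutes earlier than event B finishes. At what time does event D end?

12:51 PM

Event L starts at 8:37 PM − 466 min = 12:51 PM.
So event D ends at 12:51 PM.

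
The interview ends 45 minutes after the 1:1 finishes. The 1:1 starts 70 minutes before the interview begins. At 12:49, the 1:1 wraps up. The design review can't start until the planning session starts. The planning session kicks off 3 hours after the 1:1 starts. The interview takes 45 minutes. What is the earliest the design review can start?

14:39

The interview ends at 12:49 + 45 min = 13:34.
The interview starts at 13:34 − 45 min = 12:49.
The 1:1 starts at 12:49 − 70 min = 11:39.
The planning session starts at 11:39 + 180 min = 14:39.
The design review is bounded by the planning session, so the earliest it can start is 14:39.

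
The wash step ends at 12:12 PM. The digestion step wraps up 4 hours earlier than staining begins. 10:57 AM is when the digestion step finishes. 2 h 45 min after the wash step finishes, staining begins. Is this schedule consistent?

Staining starts at 12:12 PM + 165 min = 2:57 PM.
The digestion step ends at 2:57 PM − 240 min = 10:57 AM.
That matches the stated 10:57 AM, so the schedule is consistent.

Yes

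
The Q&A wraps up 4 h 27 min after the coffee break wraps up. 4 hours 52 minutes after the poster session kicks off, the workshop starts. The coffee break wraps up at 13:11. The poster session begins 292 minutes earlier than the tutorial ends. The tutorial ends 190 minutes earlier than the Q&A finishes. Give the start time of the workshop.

14:28

The Q&A ends at 13:11 + 267 min = 17:38.
The tutorial ends at 17:38 − 190 min = 14:28.
The poster session starts at 14:28 − 292 min = 09:36.
The workshop starts at 09:36 + 292 min = 14:28.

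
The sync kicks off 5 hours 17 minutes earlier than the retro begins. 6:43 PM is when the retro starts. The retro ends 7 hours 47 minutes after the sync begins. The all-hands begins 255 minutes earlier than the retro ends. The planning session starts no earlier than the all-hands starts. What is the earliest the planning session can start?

4:58 PM

The sync starts at 6:43 PM − 317 min = 1:26 PM.
The retro ends at 1:26 PM + 467 min = 9:13 PM.
The all-hands starts at 9:13 PM − 255 min = 4:58 PM.
The planning session is bounded by the all-hands, so the earliest it can start is 4:58 PM.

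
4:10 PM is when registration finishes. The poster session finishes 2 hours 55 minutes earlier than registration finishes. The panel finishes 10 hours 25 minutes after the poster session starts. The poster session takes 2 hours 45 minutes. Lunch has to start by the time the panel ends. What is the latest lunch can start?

8:55 PM

The poster session ends at 4:10 PM − 175 min = 1:15 PM.
The poster session starts at 1:15 PM − 165 min = 10:30 AM.
The panel ends at 10:30 AM + 625 min = 8:55 PM.
Lunch is bounded by the panel, so the latest it can start is 8:55 PM.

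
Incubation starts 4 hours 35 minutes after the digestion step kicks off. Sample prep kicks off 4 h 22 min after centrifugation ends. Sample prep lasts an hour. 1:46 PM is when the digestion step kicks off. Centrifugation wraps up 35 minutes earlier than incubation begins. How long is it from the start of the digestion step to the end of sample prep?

Incubation starts at 1:46 PM + 275 min = 6:21 PM.
Centrifugation ends at 6:21 PM − 35 min = 5:46 PM.
Sample prep starts at 5:46 PM + 262 min = 10:08 PM.
Sample prep ends at 10:08 PM + 60 min = 11:08 PM.
From 1:46 PM to 11:08 PM is 9 h 22 min.

9 h 22 min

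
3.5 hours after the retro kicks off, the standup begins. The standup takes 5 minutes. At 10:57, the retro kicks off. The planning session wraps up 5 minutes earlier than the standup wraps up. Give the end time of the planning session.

The standup starts at 10:57 + 210 min = 14:27.
The standup ends at 14:27 + 5 min = 14:32.
The planning session ends at 14:32 − 5 min = 14:27.

14:27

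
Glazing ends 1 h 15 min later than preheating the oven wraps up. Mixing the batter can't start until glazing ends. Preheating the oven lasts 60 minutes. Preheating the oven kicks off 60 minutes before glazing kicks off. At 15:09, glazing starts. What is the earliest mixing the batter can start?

Preheating the oven starts at 15:09 − 60 min = 14:09.
Preheating the oven ends at 14:09 + 60 min = 15:09.
Glazing ends at 15:09 + 75 min = 16:24.
Mixing the batter is bounded by glazing, so the earliest it can start is 16:24.

16:24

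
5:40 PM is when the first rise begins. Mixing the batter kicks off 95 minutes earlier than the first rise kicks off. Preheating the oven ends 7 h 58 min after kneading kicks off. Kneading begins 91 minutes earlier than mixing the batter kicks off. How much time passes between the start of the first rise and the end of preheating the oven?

Mixing the batter starts at 5:40 PM − 95 min = 4:05 PM.
Kneading starts at 4:05 PM − 91 min = 2:34 PM.
Preheating the oven ends at 2:34 PM + 478 min = 10:32 PM.
From 5:40 PM to 10:32 PM is 292 minutes.

292 minutes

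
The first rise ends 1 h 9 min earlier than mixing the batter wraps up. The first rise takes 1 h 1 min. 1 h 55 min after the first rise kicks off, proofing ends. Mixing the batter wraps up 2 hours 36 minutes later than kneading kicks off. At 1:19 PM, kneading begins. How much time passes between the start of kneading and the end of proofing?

Mixing the batter ends at 1:19 PM + 156 min = 3:55 PM.
The first rise ends at 3:55 PM − 69 min = 2:46 PM.
The first rise starts at 2:46 PM − 61 min = 1:45 PM.
Proofing ends at 1:45 PM + 115 min = 3:40 PM.
From 1:19 PM to 3:40 PM is 2 h 21 min.

2 h 21 min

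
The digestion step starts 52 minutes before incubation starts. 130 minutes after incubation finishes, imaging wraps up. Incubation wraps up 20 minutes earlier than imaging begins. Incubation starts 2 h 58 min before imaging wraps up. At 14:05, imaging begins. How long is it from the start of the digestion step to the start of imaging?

120 minutes

Incubation ends at 14:05 − 20 min = 13:45.
Imaging ends at 13:45 + 130 min = 15:55.
Incubation starts at 15:55 − 178 min = 12:57.
The digestion step starts at 12:57 − 52 min = 12:05.
From 12:05 to 14:05 is 120 minutes.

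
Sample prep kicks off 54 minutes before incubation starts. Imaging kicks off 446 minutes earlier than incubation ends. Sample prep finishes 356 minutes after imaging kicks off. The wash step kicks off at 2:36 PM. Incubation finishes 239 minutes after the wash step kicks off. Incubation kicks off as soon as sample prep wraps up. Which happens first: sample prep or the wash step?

Incubation ends at 2:36 PM + 239 min = 6:35 PM.
Imaging starts at 6:35 PM − 446 min = 11:09 AM.
Sample prep ends at 11:09 AM + 356 min = 5:05 PM.
So incubation starts at 5:05 PM.
Sample prep starts at 5:05 PM − 54 min = 4:11 PM.
Sample prep starts at 4:11 PM and the wash step starts at 2:36 PM, so the wash step is first.

the wash step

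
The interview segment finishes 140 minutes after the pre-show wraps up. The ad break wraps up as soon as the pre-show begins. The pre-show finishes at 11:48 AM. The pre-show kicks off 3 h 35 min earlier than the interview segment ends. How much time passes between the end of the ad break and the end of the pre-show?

75 minutes

The interview segment ends at 11:48 AM + 140 min = 2:08 PM.
The pre-show starts at 2:08 PM − 215 min = 10:33 AM.
So the ad break ends at 10:33 AM.
From 10:33 AM to 11:48 AM is 75 minutes.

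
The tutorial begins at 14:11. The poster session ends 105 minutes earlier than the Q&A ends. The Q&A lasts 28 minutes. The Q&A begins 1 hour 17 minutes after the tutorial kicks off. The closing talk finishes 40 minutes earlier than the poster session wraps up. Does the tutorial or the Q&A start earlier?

The Q&A starts at 14:11 + 77 min = 15:28.
The tutorial starts at 14:11 and the Q&A starts at 15:28, so the tutorial is first.

the tutorial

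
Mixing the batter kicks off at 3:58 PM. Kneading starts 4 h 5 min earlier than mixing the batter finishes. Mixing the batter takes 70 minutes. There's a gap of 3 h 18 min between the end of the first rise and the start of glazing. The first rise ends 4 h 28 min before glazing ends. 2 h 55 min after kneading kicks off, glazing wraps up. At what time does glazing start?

Mixing the batter ends at 3:58 PM + 70 min = 5:08 PM.
Kneading starts at 5:08 PM − 245 min = 1:03 PM.
Glazing ends at 1:03 PM + 175 min = 3:58 PM.
The first rise ends at 3:58 PM − 268 min = 11:30 AM.
Glazing starts at 11:30 AM + 198 min = 2:48 PM.

2:48 PM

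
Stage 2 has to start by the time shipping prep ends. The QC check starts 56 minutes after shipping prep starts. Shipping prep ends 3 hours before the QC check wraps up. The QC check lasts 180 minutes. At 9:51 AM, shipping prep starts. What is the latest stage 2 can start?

The QC check starts at 9:51 AM + 56 min = 10:47 AM.
The QC check ends at 10:47 AM + 180 min = 1:47 PM.
Shipping prep ends at 1:47 PM − 180 min = 10:47 AM.
Stage 2 is bounded by shipping prep, so the latest it can start is 10:47 AM.

10:47 AM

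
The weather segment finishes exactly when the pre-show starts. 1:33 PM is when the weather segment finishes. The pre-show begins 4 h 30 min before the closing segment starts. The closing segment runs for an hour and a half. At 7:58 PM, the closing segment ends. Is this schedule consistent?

The closing segment starts at 7:58 PM − 90 min = 6:28 PM.
The pre-show starts at 6:28 PM − 270 min = 1:58 PM.
So the weather segment ends at 1:58 PM.
But the weather segment is also said to end at 1:33 PM — a 25-minute conflict.

No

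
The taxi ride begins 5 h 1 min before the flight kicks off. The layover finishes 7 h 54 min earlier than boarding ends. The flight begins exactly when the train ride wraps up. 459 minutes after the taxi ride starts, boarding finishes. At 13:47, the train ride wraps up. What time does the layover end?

08:31

The flight starts at 13:47.
The taxi ride starts at 13:47 − 301 min = 08:46.
Boarding ends at 08:46 + 459 min = 16:25.
The layover ends at 16:25 − 474 min = 08:31.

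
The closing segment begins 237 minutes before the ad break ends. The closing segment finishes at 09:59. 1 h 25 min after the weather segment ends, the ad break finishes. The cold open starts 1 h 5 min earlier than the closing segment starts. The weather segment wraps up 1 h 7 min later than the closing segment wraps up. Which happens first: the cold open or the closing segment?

the cold open

The weather segment ends at 09:59 + 67 min = 11:06.
The ad break ends at 11:06 + 85 min = 12:31.
The closing segment starts at 12:31 − 237 min = 08:34.
The cold open starts at 08:34 − 65 min = 07:29.
The cold open starts at 07:29 and the closing segment starts at 08:34, so the cold open is first.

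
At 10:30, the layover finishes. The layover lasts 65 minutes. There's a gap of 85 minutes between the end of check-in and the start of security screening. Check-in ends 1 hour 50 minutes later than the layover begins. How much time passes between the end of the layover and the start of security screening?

The layover starts at 10:30 − 65 min = 09:25.
Check-in ends at 09:25 + 110 min = 11:15.
Security screening starts at 11:15 + 85 min = 12:40.
From 10:30 to 12:40 is 2 hours 10 minutes.

2 hours 10 minutes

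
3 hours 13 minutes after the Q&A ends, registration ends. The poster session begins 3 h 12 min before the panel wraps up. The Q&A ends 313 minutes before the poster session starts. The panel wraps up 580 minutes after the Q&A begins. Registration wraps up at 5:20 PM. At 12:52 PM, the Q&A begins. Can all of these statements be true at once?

The panel ends at 12:52 PM + 580 min = 10:32 PM.
The poster session starts at 10:32 PM − 192 min = 7:20 PM.
The Q&A ends at 7:20 PM − 313 min = 2:07 PM.
Registration ends at 2:07 PM + 193 min = 5:20 PM.
That matches the stated 5:20 PM, so the schedule is consistent.

Yes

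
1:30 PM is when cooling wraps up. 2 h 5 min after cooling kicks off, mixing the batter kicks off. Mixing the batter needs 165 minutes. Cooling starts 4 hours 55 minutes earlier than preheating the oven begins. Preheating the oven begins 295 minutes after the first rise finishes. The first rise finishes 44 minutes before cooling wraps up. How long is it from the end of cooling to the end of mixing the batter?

The first rise ends at 1:30 PM − 44 min = 12:46 PM.
Preheating the oven starts at 12:46 PM + 295 min = 5:41 PM.
Cooling starts at 5:41 PM − 295 min = 12:46 PM.
Mixing the batter starts at 12:46 PM + 125 min = 2:51 PM.
Mixing the batter ends at 2:51 PM + 165 min = 5:36 PM.
From 1:30 PM to 5:36 PM is 4 hours 6 minutes.

4 hours 6 minutes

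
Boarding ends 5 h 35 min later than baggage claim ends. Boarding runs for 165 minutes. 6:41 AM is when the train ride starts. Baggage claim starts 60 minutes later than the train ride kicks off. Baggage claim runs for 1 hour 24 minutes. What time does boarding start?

Baggage claim starts at 6:41 AM + 60 min = 7:41 AM.
Baggage claim ends at 7:41 AM + 84 min = 9:05 AM.
Boarding ends at 9:05 AM + 335 min = 2:40 PM.
Boarding starts at 2:40 PM − 165 min = 11:55 AM.

11:55 AM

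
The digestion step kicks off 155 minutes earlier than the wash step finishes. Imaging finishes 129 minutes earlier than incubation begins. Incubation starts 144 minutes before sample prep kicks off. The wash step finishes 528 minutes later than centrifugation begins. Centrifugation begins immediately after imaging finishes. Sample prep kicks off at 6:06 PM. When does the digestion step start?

Incubation starts at 6:06 PM − 144 min = 3:42 PM.
Imaging ends at 3:42 PM − 129 min = 1:33 PM.
So centrifugation starts at 1:33 PM.
The wash step ends at 1:33 PM + 528 min = 10:21 PM.
The digestion step starts at 10:21 PM − 155 min = 7:46 PM.

7:46 PM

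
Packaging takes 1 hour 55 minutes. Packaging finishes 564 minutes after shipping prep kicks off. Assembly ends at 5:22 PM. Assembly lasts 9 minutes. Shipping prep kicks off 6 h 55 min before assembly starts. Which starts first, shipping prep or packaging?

shipping prep

Assembly starts at 5:22 PM − 9 min = 5:13 PM.
Shipping prep starts at 5:13 PM − 415 min = 10:18 AM.
Packaging ends at 10:18 AM + 564 min = 7:42 PM.
Packaging starts at 7:42 PM − 115 min = 5:47 PM.
Shipping prep starts at 10:18 AM and packaging starts at 5:47 PM, so shipping prep is first.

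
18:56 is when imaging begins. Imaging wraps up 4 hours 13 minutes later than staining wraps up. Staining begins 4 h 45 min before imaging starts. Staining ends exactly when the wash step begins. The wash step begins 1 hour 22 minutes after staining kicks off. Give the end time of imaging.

19:46

Staining starts at 18:56 − 285 min = 14:11.
The wash step starts at 14:11 + 82 min = 15:33.
So staining ends at 15:33.
Imaging ends at 15:33 + 253 min = 19:46.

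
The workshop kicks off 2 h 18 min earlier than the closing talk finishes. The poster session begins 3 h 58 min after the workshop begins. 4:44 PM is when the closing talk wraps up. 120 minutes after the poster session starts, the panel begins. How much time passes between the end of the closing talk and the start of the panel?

3 h 40 min

The workshop starts at 4:44 PM − 138 min = 2:26 PM.
The poster session starts at 2:26 PM + 238 min = 6:24 PM.
The panel starts at 6:24 PM + 120 min = 8:24 PM.
From 4:44 PM to 8:24 PM is 3 h 40 min.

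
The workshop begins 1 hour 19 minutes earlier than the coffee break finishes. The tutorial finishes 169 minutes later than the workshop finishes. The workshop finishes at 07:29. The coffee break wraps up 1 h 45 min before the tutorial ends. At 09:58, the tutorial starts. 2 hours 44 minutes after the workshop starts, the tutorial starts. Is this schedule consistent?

The tutorial ends at 07:29 + 169 min = 10:18.
The coffee break ends at 10:18 − 105 min = 08:33.
The workshop starts at 08:33 − 79 min = 07:14.
The tutorial starts at 07:14 + 164 min = 09:58.
That matches the stated 09:58, so the schedule is consistent.

Yes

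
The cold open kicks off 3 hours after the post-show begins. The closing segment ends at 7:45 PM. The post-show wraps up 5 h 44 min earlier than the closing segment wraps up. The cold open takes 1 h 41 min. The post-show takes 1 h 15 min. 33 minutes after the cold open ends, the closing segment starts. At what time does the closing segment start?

The post-show ends at 7:45 PM − 344 min = 2:01 PM.
The post-show starts at 2:01 PM − 75 min = 12:46 PM.
The cold open starts at 12:46 PM + 180 min = 3:46 PM.
The cold open ends at 3:46 PM + 101 min = 5:27 PM.
The closing segment starts at 5:27 PM + 33 min = 6:00 PM.

6:00 PM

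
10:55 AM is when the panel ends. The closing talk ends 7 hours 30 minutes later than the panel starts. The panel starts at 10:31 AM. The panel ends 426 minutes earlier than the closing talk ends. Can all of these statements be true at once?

The closing talk ends at 10:31 AM + 450 min = 6:01 PM.
The panel ends at 6:01 PM − 426 min = 10:55 AM.
That matches the stated 10:55 AM, so the schedule is consistent.

Yes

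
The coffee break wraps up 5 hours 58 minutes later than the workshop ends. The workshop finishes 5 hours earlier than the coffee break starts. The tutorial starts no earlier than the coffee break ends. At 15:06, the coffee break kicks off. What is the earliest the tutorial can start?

The workshop ends at 15:06 − 300 min = 10:06.
The coffee break ends at 10:06 + 358 min = 16:04.
The tutorial is bounded by the coffee break, so the earliest it can start is 16:04.

16:04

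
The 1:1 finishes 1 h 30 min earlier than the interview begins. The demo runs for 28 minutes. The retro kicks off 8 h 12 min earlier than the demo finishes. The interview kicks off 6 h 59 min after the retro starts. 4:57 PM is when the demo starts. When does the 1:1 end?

The demo ends at 4:57 PM + 28 min = 5:25 PM.
The retro starts at 5:25 PM − 492 min = 9:13 AM.
The interview starts at 9:13 AM + 419 min = 4:12 PM.
The 1:1 ends at 4:12 PM − 90 min = 2:42 PM.

2:42 PM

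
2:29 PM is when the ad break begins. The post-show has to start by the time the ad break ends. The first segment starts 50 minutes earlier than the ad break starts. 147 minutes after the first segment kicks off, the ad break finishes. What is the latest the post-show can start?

The first segment starts at 2:29 PM − 50 min = 1:39 PM.
The ad break ends at 1:39 PM + 147 min = 4:06 PM.
The post-show is bounded by the ad break, so the latest it can start is 4:06 PM.

4:06 PM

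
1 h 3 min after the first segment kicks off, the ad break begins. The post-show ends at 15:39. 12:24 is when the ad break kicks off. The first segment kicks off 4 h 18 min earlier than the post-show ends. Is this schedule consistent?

Yes

The first segment starts at 15:39 − 258 min = 11:21.
The ad break starts at 11:21 + 63 min = 12:24.
That matches the stated 12:24, so the schedule is consistent.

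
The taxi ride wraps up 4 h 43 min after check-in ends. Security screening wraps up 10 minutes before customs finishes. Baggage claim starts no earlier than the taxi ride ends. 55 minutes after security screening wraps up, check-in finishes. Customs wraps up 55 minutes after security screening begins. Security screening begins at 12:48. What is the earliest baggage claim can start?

19:11

Customs ends at 12:48 + 55 min = 13:43.
Security screening ends at 13:43 − 10 min = 13:33.
Check-in ends at 13:33 + 55 min = 14:28.
The taxi ride ends at 14:28 + 283 min = 19:11.
Baggage claim is bounded by the taxi ride, so the earliest it can start is 19:11.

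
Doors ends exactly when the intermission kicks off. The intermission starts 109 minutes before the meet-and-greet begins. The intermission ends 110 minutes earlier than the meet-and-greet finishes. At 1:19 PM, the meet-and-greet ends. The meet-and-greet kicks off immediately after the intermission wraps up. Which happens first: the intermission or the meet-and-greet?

the intermission

The intermission ends at 1:19 PM − 110 min = 11:29 AM.
So the meet-and-greet starts at 11:29 AM.
The intermission starts at 11:29 AM − 109 min = 9:40 AM.
The intermission starts at 9:40 AM and the meet-and-greet starts at 11:29 AM, so the intermission is first.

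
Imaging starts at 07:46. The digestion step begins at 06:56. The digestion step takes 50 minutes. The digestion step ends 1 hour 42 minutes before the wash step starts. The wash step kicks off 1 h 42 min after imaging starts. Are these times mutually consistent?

Yes

The wash step starts at 07:46 + 102 min = 09:28.
The digestion step ends at 09:28 − 102 min = 07:46.
The digestion step starts at 07:46 − 50 min = 06:56.
That matches the stated 06:56, so the schedule is consistent.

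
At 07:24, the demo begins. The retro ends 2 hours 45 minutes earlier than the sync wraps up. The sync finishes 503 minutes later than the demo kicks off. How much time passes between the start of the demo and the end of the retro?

The sync ends at 07:24 + 503 min = 15:47.
The retro ends at 15:47 − 165 min = 13:02.
From 07:24 to 13:02 is 5 hours 38 minutes.

5 hours 38 minutes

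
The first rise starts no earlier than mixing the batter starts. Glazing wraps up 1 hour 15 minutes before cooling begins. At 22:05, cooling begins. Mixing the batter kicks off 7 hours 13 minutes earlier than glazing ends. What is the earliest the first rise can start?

13:37

Glazing ends at 22:05 − 75 min = 20:50.
Mixing the batter starts at 20:50 − 433 min = 13:37.
The first rise is bounded by mixing the batter, so the earliest it can start is 13:37.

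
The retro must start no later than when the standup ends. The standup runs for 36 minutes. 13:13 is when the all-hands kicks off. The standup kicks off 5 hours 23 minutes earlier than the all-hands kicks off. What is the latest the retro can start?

08:26

The standup starts at 13:13 − 323 min = 07:50.
The standup ends at 07:50 + 36 min = 08:26.
The retro is bounded by the standup, so the latest it can start is 08:26.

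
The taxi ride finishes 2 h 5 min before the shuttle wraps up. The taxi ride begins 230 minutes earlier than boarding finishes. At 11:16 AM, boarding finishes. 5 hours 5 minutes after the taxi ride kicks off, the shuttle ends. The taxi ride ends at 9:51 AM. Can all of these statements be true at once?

No

The taxi ride starts at 11:16 AM − 230 min = 7:26 AM.
The shuttle ends at 7:26 AM + 305 min = 12:31 PM.
The taxi ride ends at 12:31 PM − 125 min = 10:26 AM.
But the taxi ride is also said to end at 9:51 AM — a 35-minute conflict.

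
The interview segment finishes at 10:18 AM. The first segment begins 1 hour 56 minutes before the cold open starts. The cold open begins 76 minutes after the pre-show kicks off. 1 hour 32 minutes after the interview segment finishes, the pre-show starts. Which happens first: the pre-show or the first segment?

The pre-show starts at 10:18 AM + 92 min = 11:50 AM.
The cold open starts at 11:50 AM + 76 min = 1:06 PM.
The first segment starts at 1:06 PM − 116 min = 11:10 AM.
The pre-show starts at 11:50 AM and the first segment starts at 11:10 AM, so the first segment is first.

the first segment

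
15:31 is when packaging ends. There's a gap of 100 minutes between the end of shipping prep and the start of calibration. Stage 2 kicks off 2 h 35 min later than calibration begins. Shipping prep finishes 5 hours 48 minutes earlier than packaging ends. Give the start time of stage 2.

Shipping prep ends at 15:31 − 348 min = 09:43.
Calibration starts at 09:43 + 100 min = 11:23.
Stage 2 starts at 11:23 + 155 min = 13:58.

13:58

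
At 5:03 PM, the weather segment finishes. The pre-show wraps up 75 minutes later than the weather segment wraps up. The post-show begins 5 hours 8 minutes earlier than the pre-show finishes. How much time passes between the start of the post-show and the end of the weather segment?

The pre-show ends at 5:03 PM + 75 min = 6:18 PM.
The post-show starts at 6:18 PM − 308 min = 1:10 PM.
From 1:10 PM to 5:03 PM is 3 h 53 min.

3 h 53 min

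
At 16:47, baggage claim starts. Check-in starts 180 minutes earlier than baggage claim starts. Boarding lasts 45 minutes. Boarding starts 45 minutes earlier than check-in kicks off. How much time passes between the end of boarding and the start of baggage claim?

3 hours

Check-in starts at 16:47 − 180 min = 13:47.
Boarding starts at 13:47 − 45 min = 13:02.
Boarding ends at 13:02 + 45 min = 13:47.
From 13:47 to 16:47 is 3 hours.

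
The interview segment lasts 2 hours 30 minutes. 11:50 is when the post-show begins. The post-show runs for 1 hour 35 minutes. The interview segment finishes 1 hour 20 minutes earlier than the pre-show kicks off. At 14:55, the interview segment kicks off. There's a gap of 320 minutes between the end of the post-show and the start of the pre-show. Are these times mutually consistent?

Yes

The post-show ends at 11:50 + 95 min = 13:25.
The pre-show starts at 13:25 + 320 min = 18:45.
The interview segment ends at 18:45 − 80 min = 17:25.
The interview segment starts at 17:25 − 150 min = 14:55.
That matches the stated 14:55, so the schedule is consistent.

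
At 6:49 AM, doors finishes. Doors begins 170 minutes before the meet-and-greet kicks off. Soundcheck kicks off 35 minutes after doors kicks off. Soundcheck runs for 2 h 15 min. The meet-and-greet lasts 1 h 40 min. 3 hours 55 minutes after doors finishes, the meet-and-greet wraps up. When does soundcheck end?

The meet-and-greet ends at 6:49 AM + 235 min = 10:44 AM.
The meet-and-greet starts at 10:44 AM − 100 min = 9:04 AM.
Doors starts at 9:04 AM − 170 min = 6:14 AM.
Soundcheck starts at 6:14 AM + 35 min = 6:49 AM.
Soundcheck ends at 6:49 AM + 135 min = 9:04 AM.

9:04 AM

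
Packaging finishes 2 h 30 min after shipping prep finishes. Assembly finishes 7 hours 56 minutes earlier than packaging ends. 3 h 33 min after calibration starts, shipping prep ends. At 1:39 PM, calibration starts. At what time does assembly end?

11:46 AM

Shipping prep ends at 1:39 PM + 213 min = 5:12 PM.
Packaging ends at 5:12 PM + 150 min = 7:42 PM.
Assembly ends at 7:42 PM − 476 min = 11:46 AM.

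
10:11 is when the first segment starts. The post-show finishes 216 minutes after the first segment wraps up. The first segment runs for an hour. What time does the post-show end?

The first segment ends at 10:11 + 60 min = 11:11.
The post-show ends at 11:11 + 216 min = 14:47.

14:47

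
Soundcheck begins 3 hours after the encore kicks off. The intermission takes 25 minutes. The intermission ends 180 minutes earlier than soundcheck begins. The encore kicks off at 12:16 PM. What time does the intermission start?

11:51 AM

Soundcheck starts at 12:16 PM + 180 min = 3:16 PM.
The intermission ends at 3:16 PM − 180 min = 12:16 PM.
The intermission starts at 12:16 PM − 25 min = 11:51 AM.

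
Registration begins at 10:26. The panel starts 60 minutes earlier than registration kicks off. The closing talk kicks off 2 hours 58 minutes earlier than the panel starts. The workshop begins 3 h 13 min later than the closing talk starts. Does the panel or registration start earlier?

the panel

The panel starts at 10:26 − 60 min = 09:26.
The panel starts at 09:26 and registration starts at 10:26, so the panel is first.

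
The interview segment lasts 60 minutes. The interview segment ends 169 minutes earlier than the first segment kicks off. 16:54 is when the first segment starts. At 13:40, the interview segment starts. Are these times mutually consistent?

No

The interview segment ends at 16:54 − 169 min = 14:05.
The interview segment starts at 14:05 − 60 min = 13:05.
But the interview segment is also said to start at 13:40 — a 35-minute conflict.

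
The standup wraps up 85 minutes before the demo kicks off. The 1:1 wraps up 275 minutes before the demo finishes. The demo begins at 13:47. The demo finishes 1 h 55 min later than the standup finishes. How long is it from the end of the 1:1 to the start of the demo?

4 hours 5 minutes

The standup ends at 13:47 − 85 min = 12:22.
The demo ends at 12:22 + 115 min = 14:17.
The 1:1 ends at 14:17 − 275 min = 09:42.
From 09:42 to 13:47 is 4 hours 5 minutes.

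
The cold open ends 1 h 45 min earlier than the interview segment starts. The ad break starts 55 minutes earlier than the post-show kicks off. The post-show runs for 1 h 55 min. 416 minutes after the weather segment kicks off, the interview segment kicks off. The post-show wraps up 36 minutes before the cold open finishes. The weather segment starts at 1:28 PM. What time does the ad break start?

3:13 PM

The interview segment starts at 1:28 PM + 416 min = 8:24 PM.
The cold open ends at 8:24 PM − 105 min = 6:39 PM.
The post-show ends at 6:39 PM − 36 min = 6:03 PM.
The post-show starts at 6:03 PM − 115 min = 4:08 PM.
The ad break starts at 4:08 PM − 55 min = 3:13 PM.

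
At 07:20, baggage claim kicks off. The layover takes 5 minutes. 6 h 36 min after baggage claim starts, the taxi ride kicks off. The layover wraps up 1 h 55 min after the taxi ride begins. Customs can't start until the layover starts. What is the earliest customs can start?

15:46

The taxi ride starts at 07:20 + 396 min = 13:56.
The layover ends at 13:56 + 115 min = 15:51.
The layover starts at 15:51 − 5 min = 15:46.
Customs is bounded by the layover, so the earliest it can start is 15:46.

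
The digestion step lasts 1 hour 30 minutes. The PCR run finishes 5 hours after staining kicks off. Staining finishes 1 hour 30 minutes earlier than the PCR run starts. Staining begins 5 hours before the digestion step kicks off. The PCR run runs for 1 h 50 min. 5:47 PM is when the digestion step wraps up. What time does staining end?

12:57 PM

The digestion step starts at 5:47 PM − 90 min = 4:17 PM.
Staining starts at 4:17 PM − 300 min = 11:17 AM.
The PCR run ends at 11:17 AM + 300 min = 4:17 PM.
The PCR run starts at 4:17 PM − 110 min = 2:27 PM.
Staining ends at 2:27 PM − 90 min = 12:57 PM.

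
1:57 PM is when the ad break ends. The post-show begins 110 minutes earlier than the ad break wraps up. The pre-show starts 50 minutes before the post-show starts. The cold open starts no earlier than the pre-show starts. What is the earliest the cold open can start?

11:17 AM

The post-show starts at 1:57 PM − 110 min = 12:07 PM.
The pre-show starts at 12:07 PM − 50 min = 11:17 AM.
The cold open is bounded by the pre-show, so the earliest it can start is 11:17 AM.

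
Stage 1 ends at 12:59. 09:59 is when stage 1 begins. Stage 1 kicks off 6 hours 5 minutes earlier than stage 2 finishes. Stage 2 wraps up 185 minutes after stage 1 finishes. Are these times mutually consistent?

Yes

Stage 2 ends at 12:59 + 185 min = 16:04.
Stage 1 starts at 16:04 − 365 min = 09:59.
That matches the stated 09:59, so the schedule is consistent.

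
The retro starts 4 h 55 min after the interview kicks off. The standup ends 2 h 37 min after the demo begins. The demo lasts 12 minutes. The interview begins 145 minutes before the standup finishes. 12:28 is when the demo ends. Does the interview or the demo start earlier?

the demo

The demo starts at 12:28 − 12 min = 12:16.
The standup ends at 12:16 + 157 min = 14:53.
The interview starts at 14:53 − 145 min = 12:28.
The interview starts at 12:28 and the demo starts at 12:16, so the demo is first.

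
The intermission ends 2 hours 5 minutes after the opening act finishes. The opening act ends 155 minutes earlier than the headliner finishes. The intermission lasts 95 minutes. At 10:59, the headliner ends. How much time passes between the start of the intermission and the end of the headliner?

125 minutes

The opening act ends at 10:59 − 155 min = 08:24.
The intermission ends at 08:24 + 125 min = 10:29.
The intermission starts at 10:29 − 95 min = 08:54.
From 08:54 to 10:59 is 125 minutes.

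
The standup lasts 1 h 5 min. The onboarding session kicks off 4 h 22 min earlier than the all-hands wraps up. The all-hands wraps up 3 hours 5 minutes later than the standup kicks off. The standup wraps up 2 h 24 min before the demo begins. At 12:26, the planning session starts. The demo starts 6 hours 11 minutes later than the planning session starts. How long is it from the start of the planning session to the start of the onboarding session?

The demo starts at 12:26 + 371 min = 18:37.
The standup ends at 18:37 − 144 min = 16:13.
The standup starts at 16:13 − 65 min = 15:08.
The all-hands ends at 15:08 + 185 min = 18:13.
The onboarding session starts at 18:13 − 262 min = 13:51.
From 12:26 to 13:51 is 1 h 25 min.

1 h 25 min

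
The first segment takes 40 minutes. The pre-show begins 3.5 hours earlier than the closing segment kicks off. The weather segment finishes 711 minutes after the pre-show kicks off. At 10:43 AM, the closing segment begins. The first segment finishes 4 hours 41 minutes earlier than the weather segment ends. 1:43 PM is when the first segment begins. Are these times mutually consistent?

Yes

The pre-show starts at 10:43 AM − 210 min = 7:13 AM.
The weather segment ends at 7:13 AM + 711 min = 7:04 PM.
The first segment ends at 7:04 PM − 281 min = 2:23 PM.
The first segment starts at 2:23 PM − 40 min = 1:43 PM.
That matches the stated 1:43 PM, so the schedule is consistent.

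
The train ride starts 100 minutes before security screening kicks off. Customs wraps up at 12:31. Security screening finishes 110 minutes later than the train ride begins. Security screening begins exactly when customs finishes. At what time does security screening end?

12:41

Security screening starts at 12:31.
The train ride starts at 12:31 − 100 min = 10:51.
Security screening ends at 10:51 + 110 min = 12:41.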